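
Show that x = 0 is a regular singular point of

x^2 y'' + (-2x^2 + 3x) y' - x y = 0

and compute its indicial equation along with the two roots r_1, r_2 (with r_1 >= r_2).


Divide by x^2 to reach normal form y'' + P_1(x) y' + P_2(x) y = 0 with P_1(x) = -2 + 3/x and P_2(x) = -1/x.
x = 0 is a singular point because the y'-coefficient -2 + 3/x has a pole at x = 0 and the y-coefficient -1/x has a pole at x = 0.
It is a regular singular point because x P_1(x) = p(x) = 3 - 2x and x^2 P_2(x) = q(x) = -x are polynomials, hence analytic at x = 0.
p(0) = 3,  q(0) = 0.
Indicial equation: r(r-1) + p(0) r + q(0) = 0, i.e. r^2 + (p(0) - 1) r + q(0) = 0, i.e. r^2 + 2 r = 0.
Discriminant: (2)^2 - 4(0) = 4, so r = (-2 ± 2)/2.
Solving: r_1 = 0, r_2 = -2.

indicial: r^2 + 2 r = 0; roots r_1 = 0, r_2 = -2


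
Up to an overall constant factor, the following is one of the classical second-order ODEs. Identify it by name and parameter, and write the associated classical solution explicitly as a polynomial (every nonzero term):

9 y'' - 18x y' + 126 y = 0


All three coefficients share the factor 9; dividing through by 9 gives  y'' - 2x y' + 14 y = 0.
This matches the Hermite equation y'' - 2x y' + 2n y = 0 with 2n = 14, so n = 7; the polynomial solution is H_7(x).
With y = sum_k a_k x^k, matching x^k gives (k+2)(k+1) a_{k+2} = 2(k - n) a_k = 2(k - 7) a_k. The right side vanishes at k = 7, so the series with the parity of 7 terminates at degree 7.
Standard normalization: leading coefficient of H_n is 2^n, so a_7 = 2^7 = 128. Work downward with a_k = (k+1)(k+2) a_{k+2} / (2(k - n)):
  a_5 = (6)(7)(128) / (2(5 - 7)) = 5376/(-4) = -1344
  a_3 = (4)(5)(-1344) / (2(3 - 7)) = -26880/(-8) = 3360
  a_1 = (2)(3)(3360) / (2(1 - 7)) = 20160/(-12) = -1680
Hence H_7(x) = 128 x^7 - 1344 x^5 + 3360 x^3 - 1680 x.

H_7(x); series = 128 x^7 - 1344 x^5 + 3360 x^3 - 1680 x


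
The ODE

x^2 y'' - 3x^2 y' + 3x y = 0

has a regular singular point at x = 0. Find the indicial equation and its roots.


Divide by x^2 to reach normal form y'' + P_1(x) y' + P_2(x) y = 0 with P_1(x) = -3 and P_2(x) = 3/x.
x = 0 is a singular point because the y-coefficient 3/x has a pole at x = 0.
It is a regular singular point because x P_1(x) = p(x) = -3x and x^2 P_2(x) = q(x) = 3x are polynomials, hence analytic at x = 0.
p(0) = 0,  q(0) = 0.
Indicial equation: r(r-1) + p(0) r + q(0) = 0, i.e. r^2 + (p(0) - 1) r + q(0) = 0, i.e. r^2 - 1 r = 0.
Discriminant: (-1)^2 - 4(0) = 1, so r = (1 ± 1)/2.
Solving: r_1 = 1, r_2 = 0.

indicial: r^2 - 1 r = 0; roots r_1 = 1, r_2 = 0


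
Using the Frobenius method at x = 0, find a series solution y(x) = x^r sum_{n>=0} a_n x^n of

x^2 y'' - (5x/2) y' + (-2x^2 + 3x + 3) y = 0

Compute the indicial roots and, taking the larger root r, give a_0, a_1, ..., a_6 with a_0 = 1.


Write in Frobenius form y'' + (p(x)/x) y' + (q(x)/x^2) y = 0:
  p(x) = -5/2,  q(x) = -2x^2 + 3x + 3.
Indicial equation: r(r-1) + (-5/2) r + (3) = 0 -> roots r_1 = 2, r_2 = 3/2.
Take r = r_1 = 2. Let y(x) = x^r sum_{n>=0} a_n x^n with a_0 = 1.
Substitute y = x^r sum a_n x^n and match x^{r+n}. The recurrence is
  D(n) a_n + 3 a_{n-1} - 2 a_{n-2} = 0,  where D(n) = (r+n)(r+n-1) + (-5/2)(r+n) + (3).
  a_n = [-3 a_{n-1} + 2 a_{n-2}] / D(n).
Since the indicial polynomial factors as (r - r_1)(r - r_2), D(n) = (r_1 + n - r_1)(r_1 + n - r_2) = n(n + 1/2).
Evaluating step by step (a_0 = 1):
  n = 1: D(1) = 1(1 + 1/2) = 3/2; numerator = -3(1) = -3; a_1 = (-3)/(3/2) = -2
  n = 2: D(2) = 2(2 + 1/2) = 5; numerator = -3(-2) + 2(1) = 8; a_2 = (8)/(5) = 8/5
  n = 3: D(3) = 3(3 + 1/2) = 21/2; numerator = -3(8/5) + 2(-2) = -44/5; a_3 = (-44/5)/(21/2) = -88/105
  n = 4: D(4) = 4(4 + 1/2) = 18; numerator = -3(-88/105) + 2(8/5) = 40/7; a_4 = (40/7)/(18) = 20/63
  n = 5: D(5) = 5(5 + 1/2) = 55/2; numerator = -3(20/63) + 2(-88/105) = -92/35; a_5 = (-92/35)/(55/2) = -184/1925
  n = 6: D(6) = 6(6 + 1/2) = 39; numerator = -3(-184/1925) + 2(20/63) = 15968/17325; a_6 = (15968/17325)/(39) = 15968/675675

r = 2; a_0 = 1; a_1 = -2; a_2 = 8/5; a_3 = -88/105; a_4 = 20/63; a_5 = -184/1925; a_6 = 15968/675675


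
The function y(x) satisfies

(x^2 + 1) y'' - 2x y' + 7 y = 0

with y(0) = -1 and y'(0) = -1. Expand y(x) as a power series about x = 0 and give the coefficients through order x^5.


Ansatz: y(x) = sum_{n>=0} a_n x^n, so y'(x) = sum_{n>=1} n a_n x^(n-1) and y''(x) = sum_{n>=2} n(n-1) a_n x^(n-2).
Substitute into P(x) y'' + Q(x) y' + R(x) y = 0 with P(x) = x^2 + 1, Q(x) = -2x, R(x) = 7, and match powers of x.
Initial conditions: a_0 = -1, a_1 = -1.
Setting the coefficient of each power of x to zero and solving order by order (substituting the coefficients already found):
  x^0: 2 a_2 + 7 a_0 = 0  ->  2 a_2 = -7 a_0 = 7  ->  a_2 = 7/2
  x^1: 6 a_3 + 5 a_1 = 0  ->  6 a_3 = -5 a_1 = 5  ->  a_3 = 5/6
  x^2: 12 a_4 + 5 a_2 = 0  ->  12 a_4 = -5 a_2 = -35/2  ->  a_4 = -35/24
  x^3: 20 a_5 + 7 a_3 = 0  ->  20 a_5 = -7 a_3 = -35/6  ->  a_5 = -7/24
Truncated series: y(x) = -1 - x + (7/2) x^2 + (5/6) x^3 - (35/24) x^4 - (7/24) x^5 + O(x^6).

a_0 = -1; a_1 = -1; a_2 = 7/2; a_3 = 5/6; a_4 = -35/24; a_5 = -7/24


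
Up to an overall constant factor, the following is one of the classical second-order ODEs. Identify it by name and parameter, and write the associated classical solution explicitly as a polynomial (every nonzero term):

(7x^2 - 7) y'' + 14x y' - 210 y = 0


All three coefficients share the factor -7; dividing through by -7 gives  (1 - x^2) y'' - 2x y' + 30 y = 0.
This matches the Legendre equation (1 - x^2) y'' - 2x y' + n(n+1) y = 0 (note the -2x y' term) with n(n+1) = 30, so n = 5; the polynomial solution is P_5(x).
With y = sum_k a_k x^k, matching x^k gives (k+2)(k+1) a_{k+2} = [k(k+1) - n(n+1)] a_k = (k - 5)(k + 6) a_k. The right side vanishes at k = 5, so the series with the parity of 5 terminates at degree 5.
Standard normalization (P_n(1) = 1): leading coefficient (2n)!/(2^n (n!)^2) = 3628800/(32*14400) = 63/8, so a_5 = 63/8. Work downward with a_k = (k+1)(k+2) a_{k+2} / ((k - 5)(k + 6)):
  a_3 = (4)(5)(63/8) / ((3 - 5)(3 + 6)) = (315/2)/(-18) = -35/4
  a_1 = (2)(3)(-35/4) / ((1 - 5)(1 + 6)) = (-105/2)/(-28) = 15/8
Hence P_5(x) = 63 x^5/8 - 35 x^3/4 + 15 x/8.

P_5(x); series = 63 x^5/8 - 35 x^3/4 + 15 x/8


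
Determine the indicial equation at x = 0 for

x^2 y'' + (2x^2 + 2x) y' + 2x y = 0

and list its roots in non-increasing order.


Divide by x^2 to reach normal form y'' + P_1(x) y' + P_2(x) y = 0 with P_1(x) = 2 + 2/x and P_2(x) = 2/x.
x = 0 is a singular point because the y'-coefficient 2 + 2/x has a pole at x = 0 and the y-coefficient 2/x has a pole at x = 0.
It is a regular singular point because x P_1(x) = p(x) = 2x + 2 and x^2 P_2(x) = q(x) = 2x are polynomials, hence analytic at x = 0.
p(0) = 2,  q(0) = 0.
Indicial equation: r(r-1) + p(0) r + q(0) = 0, i.e. r^2 + (p(0) - 1) r + q(0) = 0, i.e. r^2 + 1 r = 0.
Discriminant: (1)^2 - 4(0) = 1, so r = (-1 ± 1)/2.
Solving: r_1 = 0, r_2 = -1.

indicial: r^2 + 1 r = 0; roots r_1 = 0, r_2 = -1


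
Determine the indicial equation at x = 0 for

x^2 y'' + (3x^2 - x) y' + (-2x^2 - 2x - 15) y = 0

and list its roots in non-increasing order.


Divide by x^2 to reach normal form y'' + P_1(x) y' + P_2(x) y = 0 with P_1(x) = 3 - 1/x and P_2(x) = -2 - 2/x - 15/x^2.
x = 0 is a singular point because the y'-coefficient 3 - 1/x has a pole at x = 0 and the y-coefficient -2 - 2/x - 15/x^2 has a pole at x = 0.
It is a regular singular point because x P_1(x) = p(x) = 3x - 1 and x^2 P_2(x) = q(x) = -2x^2 - 2x - 15 are polynomials, hence analytic at x = 0.
p(0) = -1,  q(0) = -15.
Indicial equation: r(r-1) + p(0) r + q(0) = 0, i.e. r^2 + (p(0) - 1) r + q(0) = 0, i.e. r^2 - 2 r - 15 = 0.
Discriminant: (-2)^2 - 4(-15) = 64, so r = (2 ± 8)/2.
Solving: r_1 = 5, r_2 = -3.

indicial: r^2 - 2 r - 15 = 0; roots r_1 = 5, r_2 = -3


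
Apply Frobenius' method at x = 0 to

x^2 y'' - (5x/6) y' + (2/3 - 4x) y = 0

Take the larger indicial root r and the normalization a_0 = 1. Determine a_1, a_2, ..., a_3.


Write in Frobenius form y'' + (p(x)/x) y' + (q(x)/x^2) y = 0:
  p(x) = -5/6,  q(x) = 2/3 - 4x.
Indicial equation: r(r-1) + (-5/6) r + (2/3) = 0 -> roots r_1 = 4/3, r_2 = 1/2.
Take r = r_1 = 4/3. Let y(x) = x^r sum_{n>=0} a_n x^n with a_0 = 1.
Substitute y = x^r sum a_n x^n and match x^{r+n}. The recurrence is
  D(n) a_n - 4 a_{n-1} = 0,  where D(n) = (r+n)(r+n-1) + (-5/6)(r+n) + (2/3).
  a_n = 4 / D(n) * a_{n-1}.
Since the indicial polynomial factors as (r - r_1)(r - r_2), D(n) = (r_1 + n - r_1)(r_1 + n - r_2) = n(n + 5/6).
Evaluating step by step (a_0 = 1):
  n = 1: D(1) = 1(1 + 5/6) = 11/6; numerator = 4(1) = 4; a_1 = (4)/(11/6) = 24/11
  n = 2: D(2) = 2(2 + 5/6) = 17/3; numerator = 4(24/11) = 96/11; a_2 = (96/11)/(17/3) = 288/187
  n = 3: D(3) = 3(3 + 5/6) = 23/2; numerator = 4(288/187) = 1152/187; a_3 = (1152/187)/(23/2) = 2304/4301

r = 4/3; a_0 = 1; a_1 = 24/11; a_2 = 288/187; a_3 = 2304/4301


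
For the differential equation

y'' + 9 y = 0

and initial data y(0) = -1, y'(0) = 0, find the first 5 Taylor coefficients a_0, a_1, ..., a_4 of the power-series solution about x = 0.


Ansatz: y(x) = sum_{n>=0} a_n x^n, so y'(x) = sum_{n>=1} n a_n x^(n-1) and y''(x) = sum_{n>=2} n(n-1) a_n x^(n-2).
Substitute into P(x) y'' + Q(x) y' + R(x) y = 0 with P(x) = 1, Q(x) = 0, R(x) = 9, and match powers of x.
Initial conditions: a_0 = -1, a_1 = 0.
Setting the coefficient of each power of x to zero and solving order by order (substituting the coefficients already found):
  x^0: 2 a_2 + 9 a_0 = 0  ->  2 a_2 = -9 a_0 = 9  ->  a_2 = 9/2
  x^1: 6 a_3 + 9 a_1 = 0  ->  6 a_3 = -9 a_1 = 0  ->  a_3 = 0
  x^2: 12 a_4 + 9 a_2 = 0  ->  12 a_4 = -9 a_2 = -81/2  ->  a_4 = -27/8
Truncated series: y(x) = -1 + (9/2) x^2 - (27/8) x^4 + O(x^5).

a_0 = -1; a_1 = 0; a_2 = 9/2; a_3 = 0; a_4 = -27/8


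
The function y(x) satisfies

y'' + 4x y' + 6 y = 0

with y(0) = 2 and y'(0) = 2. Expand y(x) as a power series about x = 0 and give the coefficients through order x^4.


Ansatz: y(x) = sum_{n>=0} a_n x^n, so y'(x) = sum_{n>=1} n a_n x^(n-1) and y''(x) = sum_{n>=2} n(n-1) a_n x^(n-2).
Substitute into P(x) y'' + Q(x) y' + R(x) y = 0 with P(x) = 1, Q(x) = 4x, R(x) = 6, and match powers of x.
Initial conditions: a_0 = 2, a_1 = 2.
Setting the coefficient of each power of x to zero and solving order by order (substituting the coefficients already found):
  x^0: 2 a_2 + 6 a_0 = 0  ->  2 a_2 = -6 a_0 = -12  ->  a_2 = -6
  x^1: 6 a_3 + 10 a_1 = 0  ->  6 a_3 = -10 a_1 = -20  ->  a_3 = -10/3
  x^2: 12 a_4 + 14 a_2 = 0  ->  12 a_4 = -14 a_2 = 84  ->  a_4 = 7
Truncated series: y(x) = 2 + 2 x - 6 x^2 - (10/3) x^3 + 7 x^4 + O(x^5).

a_0 = 2; a_1 = 2; a_2 = -6; a_3 = -10/3; a_4 = 7


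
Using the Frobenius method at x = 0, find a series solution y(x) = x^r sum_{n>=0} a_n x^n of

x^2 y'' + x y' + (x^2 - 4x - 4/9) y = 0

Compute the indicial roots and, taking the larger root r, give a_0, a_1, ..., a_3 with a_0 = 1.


Write in Frobenius form y'' + (p(x)/x) y' + (q(x)/x^2) y = 0:
  p(x) = 1,  q(x) = x^2 - 4x - 4/9.
Indicial equation: r(r-1) + (1) r + (-4/9) = 0 -> roots r_1 = 2/3, r_2 = -2/3.
Take r = r_1 = 2/3. Let y(x) = x^r sum_{n>=0} a_n x^n with a_0 = 1.
Substitute y = x^r sum a_n x^n and match x^{r+n}. The recurrence is
  D(n) a_n - 4 a_{n-1} + 1 a_{n-2} = 0,  where D(n) = (r+n)(r+n-1) + (1)(r+n) + (-4/9).
  a_n = [4 a_{n-1} - 1 a_{n-2}] / D(n).
Since the indicial polynomial factors as (r - r_1)(r - r_2), D(n) = (r_1 + n - r_1)(r_1 + n - r_2) = n(n + 4/3).
Evaluating step by step (a_0 = 1):
  n = 1: D(1) = 1(1 + 4/3) = 7/3; numerator = 4(1) = 4; a_1 = (4)/(7/3) = 12/7
  n = 2: D(2) = 2(2 + 4/3) = 20/3; numerator = 4(12/7) - 1(1) = 41/7; a_2 = (41/7)/(20/3) = 123/140
  n = 3: D(3) = 3(3 + 4/3) = 13; numerator = 4(123/140) - 1(12/7) = 9/5; a_3 = (9/5)/(13) = 9/65

r = 2/3; a_0 = 1; a_1 = 12/7; a_2 = 123/140; a_3 = 9/65


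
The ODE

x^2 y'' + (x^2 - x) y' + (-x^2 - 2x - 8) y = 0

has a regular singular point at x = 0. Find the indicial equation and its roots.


Divide by x^2 to reach normal form y'' + P_1(x) y' + P_2(x) y = 0 with P_1(x) = 1 - 1/x and P_2(x) = -1 - 2/x - 8/x^2.
x = 0 is a singular point because the y'-coefficient 1 - 1/x has a pole at x = 0 and the y-coefficient -1 - 2/x - 8/x^2 has a pole at x = 0.
It is a regular singular point because x P_1(x) = p(x) = x - 1 and x^2 P_2(x) = q(x) = -x^2 - 2x - 8 are polynomials, hence analytic at x = 0.
p(0) = -1,  q(0) = -8.
Indicial equation: r(r-1) + p(0) r + q(0) = 0, i.e. r^2 + (p(0) - 1) r + q(0) = 0, i.e. r^2 - 2 r - 8 = 0.
Discriminant: (-2)^2 - 4(-8) = 36, so r = (2 ± 6)/2.
Solving: r_1 = 4, r_2 = -2.

indicial: r^2 - 2 r - 8 = 0; roots r_1 = 4, r_2 = -2


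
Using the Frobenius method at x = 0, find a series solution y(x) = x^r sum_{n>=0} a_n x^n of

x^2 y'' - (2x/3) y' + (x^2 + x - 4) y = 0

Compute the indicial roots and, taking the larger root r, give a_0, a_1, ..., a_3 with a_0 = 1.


Write in Frobenius form y'' + (p(x)/x) y' + (q(x)/x^2) y = 0:
  p(x) = -2/3,  q(x) = x^2 + x - 4.
Indicial equation: r(r-1) + (-2/3) r + (-4) = 0 -> roots r_1 = 3, r_2 = -4/3.
Take r = r_1 = 3. Let y(x) = x^r sum_{n>=0} a_n x^n with a_0 = 1.
Substitute y = x^r sum a_n x^n and match x^{r+n}. The recurrence is
  D(n) a_n + 1 a_{n-1} + 1 a_{n-2} = 0,  where D(n) = (r+n)(r+n-1) + (-2/3)(r+n) + (-4).
  a_n = [-1 a_{n-1} - 1 a_{n-2}] / D(n).
Since the indicial polynomial factors as (r - r_1)(r - r_2), D(n) = (r_1 + n - r_1)(r_1 + n - r_2) = n(n + 13/3).
Evaluating step by step (a_0 = 1):
  n = 1: D(1) = 1(1 + 13/3) = 16/3; numerator = -1(1) = -1; a_1 = (-1)/(16/3) = -3/16
  n = 2: D(2) = 2(2 + 13/3) = 38/3; numerator = -1(-3/16) - 1(1) = -13/16; a_2 = (-13/16)/(38/3) = -39/608
  n = 3: D(3) = 3(3 + 13/3) = 22; numerator = -1(-39/608) - 1(-3/16) = 153/608; a_3 = (153/608)/(22) = 153/13376

r = 3; a_0 = 1; a_1 = -3/16; a_2 = -39/608; a_3 = 153/13376


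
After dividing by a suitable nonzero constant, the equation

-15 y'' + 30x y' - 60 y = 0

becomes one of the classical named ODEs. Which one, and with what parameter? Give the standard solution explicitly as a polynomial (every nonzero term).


All three coefficients share the factor -15; dividing through by -15 gives  y'' - 2x y' + 4 y = 0.
This matches the Hermite equation y'' - 2x y' + 2n y = 0 with 2n = 4, so n = 2; the polynomial solution is H_2(x).
With y = sum_k a_k x^k, matching x^k gives (k+2)(k+1) a_{k+2} = 2(k - n) a_k = 2(k - 2) a_k. The right side vanishes at k = 2, so the series with the parity of 2 terminates at degree 2.
Standard normalization: leading coefficient of H_n is 2^n, so a_2 = 2^2 = 4. Work downward with a_k = (k+1)(k+2) a_{k+2} / (2(k - n)):
  a_0 = (1)(2)(4) / (2(0 - 2)) = 8/(-4) = -2
Hence H_2(x) = 4 x^2 - 2.

H_2(x); series = 4 x^2 - 2


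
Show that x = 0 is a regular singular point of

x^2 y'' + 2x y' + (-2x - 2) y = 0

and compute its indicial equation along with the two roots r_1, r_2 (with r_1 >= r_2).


Divide by x^2 to reach normal form y'' + P_1(x) y' + P_2(x) y = 0 with P_1(x) = 2/x and P_2(x) = -2/x - 2/x^2.
x = 0 is a singular point because the y'-coefficient 2/x has a pole at x = 0 and the y-coefficient -2/x - 2/x^2 has a pole at x = 0.
It is a regular singular point because x P_1(x) = p(x) = 2 and x^2 P_2(x) = q(x) = -2x - 2 are polynomials, hence analytic at x = 0.
p(0) = 2,  q(0) = -2.
Indicial equation: r(r-1) + p(0) r + q(0) = 0, i.e. r^2 + (p(0) - 1) r + q(0) = 0, i.e. r^2 + 1 r - 2 = 0.
Discriminant: (1)^2 - 4(-2) = 9, so r = (-1 ± 3)/2.
Solving: r_1 = 1, r_2 = -2.

indicial: r^2 + 1 r - 2 = 0; roots r_1 = 1, r_2 = -2


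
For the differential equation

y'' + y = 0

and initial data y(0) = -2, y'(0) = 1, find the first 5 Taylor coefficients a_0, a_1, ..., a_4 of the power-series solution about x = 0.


Ansatz: y(x) = sum_{n>=0} a_n x^n, so y'(x) = sum_{n>=1} n a_n x^(n-1) and y''(x) = sum_{n>=2} n(n-1) a_n x^(n-2).
Substitute into P(x) y'' + Q(x) y' + R(x) y = 0 with P(x) = 1, Q(x) = 0, R(x) = 1, and match powers of x.
Initial conditions: a_0 = -2, a_1 = 1.
Setting the coefficient of each power of x to zero and solving order by order (substituting the coefficients already found):
  x^0: 2 a_2 + a_0 = 0  ->  2 a_2 = -a_0 = 2  ->  a_2 = 1
  x^1: 6 a_3 + a_1 = 0  ->  6 a_3 = -a_1 = -1  ->  a_3 = -1/6
  x^2: 12 a_4 + a_2 = 0  ->  12 a_4 = -a_2 = -1  ->  a_4 = -1/12
Truncated series: y(x) = -2 + x + x^2 - (1/6) x^3 - (1/12) x^4 + O(x^5).

a_0 = -2; a_1 = 1; a_2 = 1; a_3 = -1/6; a_4 = -1/12


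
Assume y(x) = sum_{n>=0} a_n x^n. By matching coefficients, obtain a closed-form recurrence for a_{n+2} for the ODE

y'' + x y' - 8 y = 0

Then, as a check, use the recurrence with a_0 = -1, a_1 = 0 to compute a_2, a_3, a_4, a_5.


Substitute y = sum_n a_n x^n.
y''(x) has coefficient (n+2)(n+1) a_{n+2} at x^n;
x y'(x) has coefficient n a_n at x^n (shift);
-8 y(x) has coefficient -8 a_n at x^n.
Matching x^n: (n+2)(n+1) a_{n+2} + (n - 8) a_n = 0.
Thus a_{n+2} = (-n + 8) / ((n+1)(n+2)) * a_n.

Check with a_0 = -1, a_1 = 0 (apply the recurrence for n = 0, 1, 2, 3): a_0 = -1, a_1 = 0, a_2 = -4, a_3 = 0, a_4 = -2, a_5 = 0.

a_(n+2) = (-n + 8) / ((n+1)(n+2)) * a_n; check: a_0 = -1, a_1 = 0, a_2 = -4, a_3 = 0, a_4 = -2, a_5 = 0


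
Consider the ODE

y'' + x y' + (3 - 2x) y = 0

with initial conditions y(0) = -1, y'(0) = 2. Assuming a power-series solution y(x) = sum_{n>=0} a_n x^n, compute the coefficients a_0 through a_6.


Ansatz: y(x) = sum_{n>=0} a_n x^n, so y'(x) = sum_{n>=1} n a_n x^(n-1) and y''(x) = sum_{n>=2} n(n-1) a_n x^(n-2).
Substitute into P(x) y'' + Q(x) y' + R(x) y = 0 with P(x) = 1, Q(x) = x, R(x) = 3 - 2x, and match powers of x.
Initial conditions: a_0 = -1, a_1 = 2.
Setting the coefficient of each power of x to zero and solving order by order (substituting the coefficients already found):
  x^0: 2 a_2 + 3 a_0 = 0  ->  2 a_2 = -3 a_0 = 3  ->  a_2 = 3/2
  x^1: 6 a_3 + 4 a_1 - 2 a_0 = 0  ->  6 a_3 = -4 a_1 + 2 a_0 = -10  ->  a_3 = -5/3
  x^2: 12 a_4 + 5 a_2 - 2 a_1 = 0  ->  12 a_4 = -5 a_2 + 2 a_1 = -7/2  ->  a_4 = -7/24
  x^3: 20 a_5 + 6 a_3 - 2 a_2 = 0  ->  20 a_5 = -6 a_3 + 2 a_2 = 13  ->  a_5 = 13/20
  x^4: 30 a_6 + 7 a_4 - 2 a_3 = 0  ->  30 a_6 = -7 a_4 + 2 a_3 = -31/24  ->  a_6 = -31/720
Truncated series: y(x) = -1 + 2 x + (3/2) x^2 - (5/3) x^3 - (7/24) x^4 + (13/20) x^5 - (31/720) x^6 + O(x^7).

a_0 = -1; a_1 = 2; a_2 = 3/2; a_3 = -5/3; a_4 = -7/24; a_5 = 13/20; a_6 = -31/720


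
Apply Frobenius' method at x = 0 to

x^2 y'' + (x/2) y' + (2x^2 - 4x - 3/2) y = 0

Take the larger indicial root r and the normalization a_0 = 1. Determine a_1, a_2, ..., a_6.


Write in Frobenius form y'' + (p(x)/x) y' + (q(x)/x^2) y = 0:
  p(x) = 1/2,  q(x) = 2x^2 - 4x - 3/2.
Indicial equation: r(r-1) + (1/2) r + (-3/2) = 0 -> roots r_1 = 3/2, r_2 = -1.
Take r = r_1 = 3/2. Let y(x) = x^r sum_{n>=0} a_n x^n with a_0 = 1.
Substitute y = x^r sum a_n x^n and match x^{r+n}. The recurrence is
  D(n) a_n - 4 a_{n-1} + 2 a_{n-2} = 0,  where D(n) = (r+n)(r+n-1) + (1/2)(r+n) + (-3/2).
  a_n = [4 a_{n-1} - 2 a_{n-2}] / D(n).
Since the indicial polynomial factors as (r - r_1)(r - r_2), D(n) = (r_1 + n - r_1)(r_1 + n - r_2) = n(n + 5/2).
Evaluating step by step (a_0 = 1):
  n = 1: D(1) = 1(1 + 5/2) = 7/2; numerator = 4(1) = 4; a_1 = (4)/(7/2) = 8/7
  n = 2: D(2) = 2(2 + 5/2) = 9; numerator = 4(8/7) - 2(1) = 18/7; a_2 = (18/7)/(9) = 2/7
  n = 3: D(3) = 3(3 + 5/2) = 33/2; numerator = 4(2/7) - 2(8/7) = -8/7; a_3 = (-8/7)/(33/2) = -16/231
  n = 4: D(4) = 4(4 + 5/2) = 26; numerator = 4(-16/231) - 2(2/7) = -28/33; a_4 = (-28/33)/(26) = -14/429
  n = 5: D(5) = 5(5 + 5/2) = 75/2; numerator = 4(-14/429) - 2(-16/231) = 8/1001; a_5 = (8/1001)/(75/2) = 16/75075
  n = 6: D(6) = 6(6 + 5/2) = 51; numerator = 4(16/75075) - 2(-14/429) = 4964/75075; a_6 = (4964/75075)/(51) = 292/225225

r = 3/2; a_0 = 1; a_1 = 8/7; a_2 = 2/7; a_3 = -16/231; a_4 = -14/429; a_5 = 16/75075; a_6 = 292/225225


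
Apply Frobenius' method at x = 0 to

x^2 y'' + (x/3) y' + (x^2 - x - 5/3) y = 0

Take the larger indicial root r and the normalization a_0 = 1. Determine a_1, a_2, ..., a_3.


Write in Frobenius form y'' + (p(x)/x) y' + (q(x)/x^2) y = 0:
  p(x) = 1/3,  q(x) = x^2 - x - 5/3.
Indicial equation: r(r-1) + (1/3) r + (-5/3) = 0 -> roots r_1 = 5/3, r_2 = -1.
Take r = r_1 = 5/3. Let y(x) = x^r sum_{n>=0} a_n x^n with a_0 = 1.
Substitute y = x^r sum a_n x^n and match x^{r+n}. The recurrence is
  D(n) a_n - 1 a_{n-1} + 1 a_{n-2} = 0,  where D(n) = (r+n)(r+n-1) + (1/3)(r+n) + (-5/3).
  a_n = [1 a_{n-1} - 1 a_{n-2}] / D(n).
Since the indicial polynomial factors as (r - r_1)(r - r_2), D(n) = (r_1 + n - r_1)(r_1 + n - r_2) = n(n + 8/3).
Evaluating step by step (a_0 = 1):
  n = 1: D(1) = 1(1 + 8/3) = 11/3; numerator = 1(1) = 1; a_1 = (1)/(11/3) = 3/11
  n = 2: D(2) = 2(2 + 8/3) = 28/3; numerator = 1(3/11) - 1(1) = -8/11; a_2 = (-8/11)/(28/3) = -6/77
  n = 3: D(3) = 3(3 + 8/3) = 17; numerator = 1(-6/77) - 1(3/11) = -27/77; a_3 = (-27/77)/(17) = -27/1309

r = 5/3; a_0 = 1; a_1 = 3/11; a_2 = -6/77; a_3 = -27/1309


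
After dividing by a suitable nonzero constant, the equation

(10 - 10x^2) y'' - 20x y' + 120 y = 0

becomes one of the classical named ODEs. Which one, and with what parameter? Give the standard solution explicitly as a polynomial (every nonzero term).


All three coefficients share the factor 10; dividing through by 10 gives  (1 - x^2) y'' - 2x y' + 12 y = 0.
This matches the Legendre equation (1 - x^2) y'' - 2x y' + n(n+1) y = 0 (note the -2x y' term) with n(n+1) = 12, so n = 3; the polynomial solution is P_3(x).
With y = sum_k a_k x^k, matching x^k gives (k+2)(k+1) a_{k+2} = [k(k+1) - n(n+1)] a_k = (k - 3)(k + 4) a_k. The right side vanishes at k = 3, so the series with the parity of 3 terminates at degree 3.
Standard normalization (P_n(1) = 1): leading coefficient (2n)!/(2^n (n!)^2) = 720/(8*36) = 5/2, so a_3 = 5/2. Work downward with a_k = (k+1)(k+2) a_{k+2} / ((k - 3)(k + 4)):
  a_1 = (2)(3)(5/2) / ((1 - 3)(1 + 4)) = 15/(-10) = -3/2
Hence P_3(x) = 5 x^3/2 - 3 x/2.

P_3(x); series = 5 x^3/2 - 3 x/2


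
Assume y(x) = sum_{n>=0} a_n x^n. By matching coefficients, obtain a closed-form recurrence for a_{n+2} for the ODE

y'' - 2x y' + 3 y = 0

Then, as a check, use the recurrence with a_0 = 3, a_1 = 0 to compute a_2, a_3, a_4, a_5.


Substitute y = sum_n a_n x^n.
y''(x) has coefficient (n+2)(n+1) a_{n+2} at x^n;
-2 x y'(x) has coefficient -2 n a_n at x^n (shift);
3 y(x) has coefficient 3 a_n at x^n.
Matching x^n: (n+2)(n+1) a_{n+2} + (-2n + 3) a_n = 0.
Thus a_{n+2} = (2n - 3) / ((n+1)(n+2)) * a_n.

Check with a_0 = 3, a_1 = 0 (apply the recurrence for n = 0, 1, 2, 3): a_0 = 3, a_1 = 0, a_2 = -9/2, a_3 = 0, a_4 = -3/8, a_5 = 0.

a_(n+2) = (2n - 3) / ((n+1)(n+2)) * a_n; check: a_0 = 3, a_1 = 0, a_2 = -9/2, a_3 = 0, a_4 = -3/8, a_5 = 0


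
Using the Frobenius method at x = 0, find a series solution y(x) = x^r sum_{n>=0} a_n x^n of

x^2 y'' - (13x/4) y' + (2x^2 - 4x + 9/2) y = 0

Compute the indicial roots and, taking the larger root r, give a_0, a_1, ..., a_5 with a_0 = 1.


Write in Frobenius form y'' + (p(x)/x) y' + (q(x)/x^2) y = 0:
  p(x) = -13/4,  q(x) = 2x^2 - 4x + 9/2.
Indicial equation: r(r-1) + (-13/4) r + (9/2) = 0 -> roots r_1 = 9/4, r_2 = 2.
Take r = r_1 = 9/4. Let y(x) = x^r sum_{n>=0} a_n x^n with a_0 = 1.
Substitute y = x^r sum a_n x^n and match x^{r+n}. The recurrence is
  D(n) a_n - 4 a_{n-1} + 2 a_{n-2} = 0,  where D(n) = (r+n)(r+n-1) + (-13/4)(r+n) + (9/2).
  a_n = [4 a_{n-1} - 2 a_{n-2}] / D(n).
Since the indicial polynomial factors as (r - r_1)(r - r_2), D(n) = (r_1 + n - r_1)(r_1 + n - r_2) = n(n + 1/4).
Evaluating step by step (a_0 = 1):
  n = 1: D(1) = 1(1 + 1/4) = 5/4; numerator = 4(1) = 4; a_1 = (4)/(5/4) = 16/5
  n = 2: D(2) = 2(2 + 1/4) = 9/2; numerator = 4(16/5) - 2(1) = 54/5; a_2 = (54/5)/(9/2) = 12/5
  n = 3: D(3) = 3(3 + 1/4) = 39/4; numerator = 4(12/5) - 2(16/5) = 16/5; a_3 = (16/5)/(39/4) = 64/195
  n = 4: D(4) = 4(4 + 1/4) = 17; numerator = 4(64/195) - 2(12/5) = -136/39; a_4 = (-136/39)/(17) = -8/39
  n = 5: D(5) = 5(5 + 1/4) = 105/4; numerator = 4(-8/39) - 2(64/195) = -96/65; a_5 = (-96/65)/(105/4) = -128/2275

r = 9/4; a_0 = 1; a_1 = 16/5; a_2 = 12/5; a_3 = 64/195; a_4 = -8/39; a_5 = -128/2275


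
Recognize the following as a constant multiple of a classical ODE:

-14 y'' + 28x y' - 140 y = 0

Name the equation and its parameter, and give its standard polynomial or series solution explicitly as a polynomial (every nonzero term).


All three coefficients share the factor -14; dividing through by -14 gives  y'' - 2x y' + 10 y = 0.
This matches the Hermite equation y'' - 2x y' + 2n y = 0 with 2n = 10, so n = 5; the polynomial solution is H_5(x).
With y = sum_k a_k x^k, matching x^k gives (k+2)(k+1) a_{k+2} = 2(k - n) a_k = 2(k - 5) a_k. The right side vanishes at k = 5, so the series with the parity of 5 terminates at degree 5.
Standard normalization: leading coefficient of H_n is 2^n, so a_5 = 2^5 = 32. Work downward with a_k = (k+1)(k+2) a_{k+2} / (2(k - n)):
  a_3 = (4)(5)(32) / (2(3 - 5)) = 640/(-4) = -160
  a_1 = (2)(3)(-160) / (2(1 - 5)) = -960/(-8) = 120
Hence H_5(x) = 32 x^5 - 160 x^3 + 120 x.

H_5(x); series = 32 x^5 - 160 x^3 + 120 x


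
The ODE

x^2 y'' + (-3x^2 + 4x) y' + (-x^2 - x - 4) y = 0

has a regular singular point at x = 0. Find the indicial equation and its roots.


Divide by x^2 to reach normal form y'' + P_1(x) y' + P_2(x) y = 0 with P_1(x) = -3 + 4/x and P_2(x) = -1 - 1/x - 4/x^2.
x = 0 is a singular point because the y'-coefficient -3 + 4/x has a pole at x = 0 and the y-coefficient -1 - 1/x - 4/x^2 has a pole at x = 0.
It is a regular singular point because x P_1(x) = p(x) = 4 - 3x and x^2 P_2(x) = q(x) = -x^2 - x - 4 are polynomials, hence analytic at x = 0.
p(0) = 4,  q(0) = -4.
Indicial equation: r(r-1) + p(0) r + q(0) = 0, i.e. r^2 + (p(0) - 1) r + q(0) = 0, i.e. r^2 + 3 r - 4 = 0.
Discriminant: (3)^2 - 4(-4) = 25, so r = (-3 ± 5)/2.
Solving: r_1 = 1, r_2 = -4.

indicial: r^2 + 3 r - 4 = 0; roots r_1 = 1, r_2 = -4


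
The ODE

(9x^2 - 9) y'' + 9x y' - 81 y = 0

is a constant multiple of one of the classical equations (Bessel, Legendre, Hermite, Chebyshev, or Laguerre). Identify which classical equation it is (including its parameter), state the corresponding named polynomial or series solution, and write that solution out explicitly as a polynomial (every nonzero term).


All three coefficients share the factor -9; dividing through by -9 gives  (1 - x^2) y'' - x y' + 9 y = 0.
This matches the Chebyshev equation (1 - x^2) y'' - x y' + n^2 y = 0 (note the -x y' term, not -2x y') with n^2 = 9, so n = 3; the polynomial solution is T_3(x).
With y = sum_k a_k x^k, matching x^k gives (k+2)(k+1) a_{k+2} = (k^2 - n^2) a_k = (k - 3)(k + 3) a_k. The right side vanishes at k = 3, so the series with the parity of 3 terminates at degree 3.
Standard normalization: leading coefficient of T_n is 2^(n-1), so a_3 = 2^2 = 4. Work downward with a_k = (k+1)(k+2) a_{k+2} / ((k - 3)(k + 3)):
  a_1 = (2)(3)(4) / ((1 - 3)(1 + 3)) = 24/(-8) = -3
Hence T_3(x) = 4 x^3 - 3 x.

T_3(x); series = 4 x^3 - 3 x


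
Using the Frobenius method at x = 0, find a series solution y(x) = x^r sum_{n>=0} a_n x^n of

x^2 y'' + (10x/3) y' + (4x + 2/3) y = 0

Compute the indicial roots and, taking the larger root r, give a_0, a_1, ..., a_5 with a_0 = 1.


Write in Frobenius form y'' + (p(x)/x) y' + (q(x)/x^2) y = 0:
  p(x) = 10/3,  q(x) = 4x + 2/3.
Indicial equation: r(r-1) + (10/3) r + (2/3) = 0 -> roots r_1 = -1/3, r_2 = -2.
Take r = r_1 = -1/3. Let y(x) = x^r sum_{n>=0} a_n x^n with a_0 = 1.
Substitute y = x^r sum a_n x^n and match x^{r+n}. The recurrence is
  D(n) a_n + 4 a_{n-1} = 0,  where D(n) = (r+n)(r+n-1) + (10/3)(r+n) + (2/3).
  a_n = -4 / D(n) * a_{n-1}.
Since the indicial polynomial factors as (r - r_1)(r - r_2), D(n) = (r_1 + n - r_1)(r_1 + n - r_2) = n(n + 5/3).
Evaluating step by step (a_0 = 1):
  n = 1: D(1) = 1(1 + 5/3) = 8/3; numerator = -4(1) = -4; a_1 = (-4)/(8/3) = -3/2
  n = 2: D(2) = 2(2 + 5/3) = 22/3; numerator = -4(-3/2) = 6; a_2 = (6)/(22/3) = 9/11
  n = 3: D(3) = 3(3 + 5/3) = 14; numerator = -4(9/11) = -36/11; a_3 = (-36/11)/(14) = -18/77
  n = 4: D(4) = 4(4 + 5/3) = 68/3; numerator = -4(-18/77) = 72/77; a_4 = (72/77)/(68/3) = 54/1309
  n = 5: D(5) = 5(5 + 5/3) = 100/3; numerator = -4(54/1309) = -216/1309; a_5 = (-216/1309)/(100/3) = -162/32725

r = -1/3; a_0 = 1; a_1 = -3/2; a_2 = 9/11; a_3 = -18/77; a_4 = 54/1309; a_5 = -162/32725


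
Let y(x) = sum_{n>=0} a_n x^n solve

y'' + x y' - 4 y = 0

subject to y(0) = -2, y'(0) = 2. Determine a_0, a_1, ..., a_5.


Ansatz: y(x) = sum_{n>=0} a_n x^n, so y'(x) = sum_{n>=1} n a_n x^(n-1) and y''(x) = sum_{n>=2} n(n-1) a_n x^(n-2).
Substitute into P(x) y'' + Q(x) y' + R(x) y = 0 with P(x) = 1, Q(x) = x, R(x) = -4, and match powers of x.
Initial conditions: a_0 = -2, a_1 = 2.
Setting the coefficient of each power of x to zero and solving order by order (substituting the coefficients already found):
  x^0: 2 a_2 - 4 a_0 = 0  ->  2 a_2 = 4 a_0 = -8  ->  a_2 = -4
  x^1: 6 a_3 - 3 a_1 = 0  ->  6 a_3 = 3 a_1 = 6  ->  a_3 = 1
  x^2: 12 a_4 - 2 a_2 = 0  ->  12 a_4 = 2 a_2 = -8  ->  a_4 = -2/3
  x^3: 20 a_5 - a_3 = 0  ->  20 a_5 = a_3 = 1  ->  a_5 = 1/20
Truncated series: y(x) = -2 + 2 x - 4 x^2 + x^3 - (2/3) x^4 + (1/20) x^5 + O(x^6).

a_0 = -2; a_1 = 2; a_2 = -4; a_3 = 1; a_4 = -2/3; a_5 = 1/20


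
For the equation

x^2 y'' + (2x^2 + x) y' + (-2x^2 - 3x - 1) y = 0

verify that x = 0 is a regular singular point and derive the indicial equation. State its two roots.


Divide by x^2 to reach normal form y'' + P_1(x) y' + P_2(x) y = 0 with P_1(x) = 2 + 1/x and P_2(x) = -2 - 3/x - 1/x^2.
x = 0 is a singular point because the y'-coefficient 2 + 1/x has a pole at x = 0 and the y-coefficient -2 - 3/x - 1/x^2 has a pole at x = 0.
It is a regular singular point because x P_1(x) = p(x) = 2x + 1 and x^2 P_2(x) = q(x) = -2x^2 - 3x - 1 are polynomials, hence analytic at x = 0.
p(0) = 1,  q(0) = -1.
Indicial equation: r(r-1) + p(0) r + q(0) = 0, i.e. r^2 + (p(0) - 1) r + q(0) = 0, i.e. r^2 - 1 = 0.
Discriminant: (0)^2 - 4(-1) = 4, so r = (0 ± 2)/2.
Solving: r_1 = 1, r_2 = -1.

indicial: r^2 - 1 = 0; roots r_1 = 1, r_2 = -1


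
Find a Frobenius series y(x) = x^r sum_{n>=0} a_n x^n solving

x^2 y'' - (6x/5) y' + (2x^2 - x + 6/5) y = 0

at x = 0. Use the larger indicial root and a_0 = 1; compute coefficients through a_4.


Write in Frobenius form y'' + (p(x)/x) y' + (q(x)/x^2) y = 0:
  p(x) = -6/5,  q(x) = 2x^2 - x + 6/5.
Indicial equation: r(r-1) + (-6/5) r + (6/5) = 0 -> roots r_1 = 6/5, r_2 = 1.
Take r = r_1 = 6/5. Let y(x) = x^r sum_{n>=0} a_n x^n with a_0 = 1.
Substitute y = x^r sum a_n x^n and match x^{r+n}. The recurrence is
  D(n) a_n - 1 a_{n-1} + 2 a_{n-2} = 0,  where D(n) = (r+n)(r+n-1) + (-6/5)(r+n) + (6/5).
  a_n = [1 a_{n-1} - 2 a_{n-2}] / D(n).
Since the indicial polynomial factors as (r - r_1)(r - r_2), D(n) = (r_1 + n - r_1)(r_1 + n - r_2) = n(n + 1/5).
Evaluating step by step (a_0 = 1):
  n = 1: D(1) = 1(1 + 1/5) = 6/5; numerator = 1(1) = 1; a_1 = (1)/(6/5) = 5/6
  n = 2: D(2) = 2(2 + 1/5) = 22/5; numerator = 1(5/6) - 2(1) = -7/6; a_2 = (-7/6)/(22/5) = -35/132
  n = 3: D(3) = 3(3 + 1/5) = 48/5; numerator = 1(-35/132) - 2(5/6) = -85/44; a_3 = (-85/44)/(48/5) = -425/2112
  n = 4: D(4) = 4(4 + 1/5) = 84/5; numerator = 1(-425/2112) - 2(-35/132) = 695/2112; a_4 = (695/2112)/(84/5) = 3475/177408

r = 6/5; a_0 = 1; a_1 = 5/6; a_2 = -35/132; a_3 = -425/2112; a_4 = 3475/177408


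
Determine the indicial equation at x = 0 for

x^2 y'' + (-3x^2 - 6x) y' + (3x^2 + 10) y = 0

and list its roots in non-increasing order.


Divide by x^2 to reach normal form y'' + P_1(x) y' + P_2(x) y = 0 with P_1(x) = -3 - 6/x and P_2(x) = 3 + 10/x^2.
x = 0 is a singular point because the y'-coefficient -3 - 6/x has a pole at x = 0 and the y-coefficient 3 + 10/x^2 has a pole at x = 0.
It is a regular singular point because x P_1(x) = p(x) = -3x - 6 and x^2 P_2(x) = q(x) = 3x^2 + 10 are polynomials, hence analytic at x = 0.
p(0) = -6,  q(0) = 10.
Indicial equation: r(r-1) + p(0) r + q(0) = 0, i.e. r^2 + (p(0) - 1) r + q(0) = 0, i.e. r^2 - 7 r + 10 = 0.
Discriminant: (-7)^2 - 4(10) = 9, so r = (7 ± 3)/2.
Solving: r_1 = 5, r_2 = 2.

indicial: r^2 - 7 r + 10 = 0; roots r_1 = 5, r_2 = 2


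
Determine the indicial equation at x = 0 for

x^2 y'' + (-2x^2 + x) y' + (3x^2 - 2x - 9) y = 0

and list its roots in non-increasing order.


Divide by x^2 to reach normal form y'' + P_1(x) y' + P_2(x) y = 0 with P_1(x) = -2 + 1/x and P_2(x) = 3 - 2/x - 9/x^2.
x = 0 is a singular point because the y'-coefficient -2 + 1/x has a pole at x = 0 and the y-coefficient 3 - 2/x - 9/x^2 has a pole at x = 0.
It is a regular singular point because x P_1(x) = p(x) = 1 - 2x and x^2 P_2(x) = q(x) = 3x^2 - 2x - 9 are polynomials, hence analytic at x = 0.
p(0) = 1,  q(0) = -9.
Indicial equation: r(r-1) + p(0) r + q(0) = 0, i.e. r^2 + (p(0) - 1) r + q(0) = 0, i.e. r^2 - 9 = 0.
Discriminant: (0)^2 - 4(-9) = 36, so r = (0 ± 6)/2.
Solving: r_1 = 3, r_2 = -3.

indicial: r^2 - 9 = 0; roots r_1 = 3, r_2 = -3


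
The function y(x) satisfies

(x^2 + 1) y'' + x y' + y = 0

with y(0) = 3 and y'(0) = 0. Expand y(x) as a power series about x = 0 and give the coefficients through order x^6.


Ansatz: y(x) = sum_{n>=0} a_n x^n, so y'(x) = sum_{n>=1} n a_n x^(n-1) and y''(x) = sum_{n>=2} n(n-1) a_n x^(n-2).
Substitute into P(x) y'' + Q(x) y' + R(x) y = 0 with P(x) = x^2 + 1, Q(x) = x, R(x) = 1, and match powers of x.
Initial conditions: a_0 = 3, a_1 = 0.
Setting the coefficient of each power of x to zero and solving order by order (substituting the coefficients already found):
  x^0: 2 a_2 + a_0 = 0  ->  2 a_2 = -a_0 = -3  ->  a_2 = -3/2
  x^1: 6 a_3 + 2 a_1 = 0  ->  6 a_3 = -2 a_1 = 0  ->  a_3 = 0
  x^2: 12 a_4 + 5 a_2 = 0  ->  12 a_4 = -5 a_2 = 15/2  ->  a_4 = 5/8
  x^3: 20 a_5 + 10 a_3 = 0  ->  20 a_5 = -10 a_3 = 0  ->  a_5 = 0
  x^4: 30 a_6 + 17 a_4 = 0  ->  30 a_6 = -17 a_4 = -85/8  ->  a_6 = -17/48
Truncated series: y(x) = 3 - (3/2) x^2 + (5/8) x^4 - (17/48) x^6 + O(x^7).

a_0 = 3; a_1 = 0; a_2 = -3/2; a_3 = 0; a_4 = 5/8; a_5 = 0; a_6 = -17/48


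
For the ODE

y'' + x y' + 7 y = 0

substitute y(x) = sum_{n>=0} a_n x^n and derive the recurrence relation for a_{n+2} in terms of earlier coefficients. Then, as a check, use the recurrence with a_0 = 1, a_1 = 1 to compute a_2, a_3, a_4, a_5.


Substitute y = sum_n a_n x^n.
y''(x) has coefficient (n+2)(n+1) a_{n+2} at x^n;
x y'(x) has coefficient n a_n at x^n (shift);
7 y(x) has coefficient 7 a_n at x^n.
Matching x^n: (n+2)(n+1) a_{n+2} + (n + 7) a_n = 0.
Thus a_{n+2} = (-n - 7) / ((n+1)(n+2)) * a_n.

Check with a_0 = 1, a_1 = 1 (apply the recurrence for n = 0, 1, 2, 3): a_0 = 1, a_1 = 1, a_2 = -7/2, a_3 = -4/3, a_4 = 21/8, a_5 = 2/3.

a_(n+2) = (-n - 7) / ((n+1)(n+2)) * a_n; check: a_0 = 1, a_1 = 1, a_2 = -7/2, a_3 = -4/3, a_4 = 21/8, a_5 = 2/3


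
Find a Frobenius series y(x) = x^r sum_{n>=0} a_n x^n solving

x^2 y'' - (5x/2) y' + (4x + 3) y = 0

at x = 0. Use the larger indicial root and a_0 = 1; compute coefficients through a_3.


Write in Frobenius form y'' + (p(x)/x) y' + (q(x)/x^2) y = 0:
  p(x) = -5/2,  q(x) = 4x + 3.
Indicial equation: r(r-1) + (-5/2) r + (3) = 0 -> roots r_1 = 2, r_2 = 3/2.
Take r = r_1 = 2. Let y(x) = x^r sum_{n>=0} a_n x^n with a_0 = 1.
Substitute y = x^r sum a_n x^n and match x^{r+n}. The recurrence is
  D(n) a_n + 4 a_{n-1} = 0,  where D(n) = (r+n)(r+n-1) + (-5/2)(r+n) + (3).
  a_n = -4 / D(n) * a_{n-1}.
Since the indicial polynomial factors as (r - r_1)(r - r_2), D(n) = (r_1 + n - r_1)(r_1 + n - r_2) = n(n + 1/2).
Evaluating step by step (a_0 = 1):
  n = 1: D(1) = 1(1 + 1/2) = 3/2; numerator = -4(1) = -4; a_1 = (-4)/(3/2) = -8/3
  n = 2: D(2) = 2(2 + 1/2) = 5; numerator = -4(-8/3) = 32/3; a_2 = (32/3)/(5) = 32/15
  n = 3: D(3) = 3(3 + 1/2) = 21/2; numerator = -4(32/15) = -128/15; a_3 = (-128/15)/(21/2) = -256/315

r = 2; a_0 = 1; a_1 = -8/3; a_2 = 32/15; a_3 = -256/315


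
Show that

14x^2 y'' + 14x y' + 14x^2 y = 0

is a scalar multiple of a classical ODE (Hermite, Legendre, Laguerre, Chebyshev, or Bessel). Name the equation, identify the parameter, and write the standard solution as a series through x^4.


All three coefficients share the factor 14; dividing through by 14 gives  x^2 y'' + x y' + x^2 y = 0.
This matches the Bessel equation x^2 y'' + x y' + (x^2 - nu^2) y = 0 with nu^2 = 0, so nu = 0; the solution bounded at x = 0 is J_0(x).
Frobenius at x = 0: indicial roots ±nu; for r = nu the recurrence k(k + 2nu) c_k = -c_{k-2} gives the standard series J_nu(x) = sum_{k>=0} (-1)^k / (k! (k+nu)!) (x/2)^(2k+nu). Evaluate the first 3 terms:
  k = 0: (-1)^0 / (0! * 0! * 2^0) x^0 = 1/(1*1*1) x^0 = (1) x^0
  k = 1: (-1)^1 / (1! * 1! * 2^2) x^2 = -1/(1*1*4) x^2 = (-1/4) x^2
  k = 2: (-1)^2 / (2! * 2! * 2^4) x^4 = 1/(2*2*16) x^4 = (1/64) x^4
Hence J_0(x) = x^4/64 - x^2/4 + 1 + ....

J_0(x); series = x^4/64 - x^2/4 + 1


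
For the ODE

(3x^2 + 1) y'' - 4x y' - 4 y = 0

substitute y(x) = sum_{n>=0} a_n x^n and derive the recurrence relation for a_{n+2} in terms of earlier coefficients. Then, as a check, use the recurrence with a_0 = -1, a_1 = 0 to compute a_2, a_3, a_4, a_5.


Substitute y = sum_n a_n x^n.
(1 + 3 x^2) y'' contributes (n+2)(n+1) a_{n+2} + 3 n(n-1) a_n at x^n.
-4 x y'(x) contributes -4 n a_n at x^n.
-4 y(x) contributes -4 a_n at x^n.
Matching x^n: (n+2)(n+1) a_{n+2} + (3 n(n-1) - 4 n - 4) a_n = 0.
Thus a_{n+2} = (-3 n(n-1) + 4 n + 4) / ((n+1)(n+2)) * a_n.

Check with a_0 = -1, a_1 = 0 (apply the recurrence for n = 0, 1, 2, 3): a_0 = -1, a_1 = 0, a_2 = -2, a_3 = 0, a_4 = -1, a_5 = 0.

a_(n+2) = (-3 n(n-1) + 4 n + 4) / ((n+1)(n+2)) * a_n; check: a_0 = -1, a_1 = 0, a_2 = -2, a_3 = 0, a_4 = -1, a_5 = 0


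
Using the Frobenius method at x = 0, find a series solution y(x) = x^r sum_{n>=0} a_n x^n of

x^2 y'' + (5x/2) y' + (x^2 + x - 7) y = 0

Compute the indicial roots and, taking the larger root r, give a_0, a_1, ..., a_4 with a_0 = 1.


Write in Frobenius form y'' + (p(x)/x) y' + (q(x)/x^2) y = 0:
  p(x) = 5/2,  q(x) = x^2 + x - 7.
Indicial equation: r(r-1) + (5/2) r + (-7) = 0 -> roots r_1 = 2, r_2 = -7/2.
Take r = r_1 = 2. Let y(x) = x^r sum_{n>=0} a_n x^n with a_0 = 1.
Substitute y = x^r sum a_n x^n and match x^{r+n}. The recurrence is
  D(n) a_n + 1 a_{n-1} + 1 a_{n-2} = 0,  where D(n) = (r+n)(r+n-1) + (5/2)(r+n) + (-7).
  a_n = [-1 a_{n-1} - 1 a_{n-2}] / D(n).
Since the indicial polynomial factors as (r - r_1)(r - r_2), D(n) = (r_1 + n - r_1)(r_1 + n - r_2) = n(n + 11/2).
Evaluating step by step (a_0 = 1):
  n = 1: D(1) = 1(1 + 11/2) = 13/2; numerator = -1(1) = -1; a_1 = (-1)/(13/2) = -2/13
  n = 2: D(2) = 2(2 + 11/2) = 15; numerator = -1(-2/13) - 1(1) = -11/13; a_2 = (-11/13)/(15) = -11/195
  n = 3: D(3) = 3(3 + 11/2) = 51/2; numerator = -1(-11/195) - 1(-2/13) = 41/195; a_3 = (41/195)/(51/2) = 82/9945
  n = 4: D(4) = 4(4 + 11/2) = 38; numerator = -1(82/9945) - 1(-11/195) = 479/9945; a_4 = (479/9945)/(38) = 479/377910

r = 2; a_0 = 1; a_1 = -2/13; a_2 = -11/195; a_3 = 82/9945; a_4 = 479/377910


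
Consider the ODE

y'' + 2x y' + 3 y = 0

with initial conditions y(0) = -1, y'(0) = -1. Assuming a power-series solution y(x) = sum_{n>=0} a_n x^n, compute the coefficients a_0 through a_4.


Ansatz: y(x) = sum_{n>=0} a_n x^n, so y'(x) = sum_{n>=1} n a_n x^(n-1) and y''(x) = sum_{n>=2} n(n-1) a_n x^(n-2).
Substitute into P(x) y'' + Q(x) y' + R(x) y = 0 with P(x) = 1, Q(x) = 2x, R(x) = 3, and match powers of x.
Initial conditions: a_0 = -1, a_1 = -1.
Setting the coefficient of each power of x to zero and solving order by order (substituting the coefficients already found):
  x^0: 2 a_2 + 3 a_0 = 0  ->  2 a_2 = -3 a_0 = 3  ->  a_2 = 3/2
  x^1: 6 a_3 + 5 a_1 = 0  ->  6 a_3 = -5 a_1 = 5  ->  a_3 = 5/6
  x^2: 12 a_4 + 7 a_2 = 0  ->  12 a_4 = -7 a_2 = -21/2  ->  a_4 = -7/8
Truncated series: y(x) = -1 - x + (3/2) x^2 + (5/6) x^3 - (7/8) x^4 + O(x^5).

a_0 = -1; a_1 = -1; a_2 = 3/2; a_3 = 5/6; a_4 = -7/8


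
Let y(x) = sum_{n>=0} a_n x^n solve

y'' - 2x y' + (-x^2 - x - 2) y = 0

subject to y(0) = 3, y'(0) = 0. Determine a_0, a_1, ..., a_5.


Ansatz: y(x) = sum_{n>=0} a_n x^n, so y'(x) = sum_{n>=1} n a_n x^(n-1) and y''(x) = sum_{n>=2} n(n-1) a_n x^(n-2).
Substitute into P(x) y'' + Q(x) y' + R(x) y = 0 with P(x) = 1, Q(x) = -2x, R(x) = -x^2 - x - 2, and match powers of x.
Initial conditions: a_0 = 3, a_1 = 0.
Setting the coefficient of each power of x to zero and solving order by order (substituting the coefficients already found):
  x^0: 2 a_2 - 2 a_0 = 0  ->  2 a_2 = 2 a_0 = 6  ->  a_2 = 3
  x^1: 6 a_3 - 4 a_1 - a_0 = 0  ->  6 a_3 = 4 a_1 + a_0 = 3  ->  a_3 = 1/2
  x^2: 12 a_4 - 6 a_2 - a_1 - a_0 = 0  ->  12 a_4 = 6 a_2 + a_1 + a_0 = 21  ->  a_4 = 7/4
  x^3: 20 a_5 - 8 a_3 - a_2 - a_1 = 0  ->  20 a_5 = 8 a_3 + a_2 + a_1 = 7  ->  a_5 = 7/20
Truncated series: y(x) = 3 + 3 x^2 + (1/2) x^3 + (7/4) x^4 + (7/20) x^5 + O(x^6).

a_0 = 3; a_1 = 0; a_2 = 3; a_3 = 1/2; a_4 = 7/4; a_5 = 7/20
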